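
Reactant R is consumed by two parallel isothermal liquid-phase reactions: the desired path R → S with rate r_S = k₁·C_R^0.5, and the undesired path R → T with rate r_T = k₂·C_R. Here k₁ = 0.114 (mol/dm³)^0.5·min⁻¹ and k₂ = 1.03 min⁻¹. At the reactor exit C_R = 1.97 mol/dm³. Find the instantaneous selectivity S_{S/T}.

0.0789

S_{S/T} = r_S/r_T = (k₁·C_R^0.5)/(k₂·C_R) = (k₁/k₂)·C_R^-0.5.
= (0.114×1.970^0.5) / (1.03×1.970) = 0.1600/2.029 = 0.0789.
The undesired path is higher order in R, so low C_R (CSTR or dilute feed) favours S.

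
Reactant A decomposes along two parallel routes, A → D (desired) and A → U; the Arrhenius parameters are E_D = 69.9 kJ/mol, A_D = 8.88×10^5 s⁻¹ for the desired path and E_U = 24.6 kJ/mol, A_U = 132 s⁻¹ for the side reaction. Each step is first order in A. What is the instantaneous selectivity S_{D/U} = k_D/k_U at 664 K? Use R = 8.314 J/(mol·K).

k_D/k_U = (A_D/A_U)·exp[−(E_D−E_U)/(RT)] = (A_D/A_U)·exp[(E_U−E_D)/(RT)].
(E_U−E_D)/(RT) = (24.6−69.9)×10³/(8.314×664) = -45300/5520 = -8.206.
k_D/k_U = (8.88×10^5/132)·exp(-8.206) = 6727 × 2.731×10^-4 = 1.84.

1.84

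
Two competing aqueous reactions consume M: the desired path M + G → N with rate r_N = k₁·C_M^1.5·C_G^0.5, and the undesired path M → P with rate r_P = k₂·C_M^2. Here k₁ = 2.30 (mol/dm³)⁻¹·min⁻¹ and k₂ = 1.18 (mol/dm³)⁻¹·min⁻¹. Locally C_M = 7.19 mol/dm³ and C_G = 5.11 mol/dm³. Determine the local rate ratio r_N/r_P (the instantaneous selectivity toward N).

1.64

S_{N/P} = r_N/r_P = (k₁·C_M^1.5·C_G^0.5)/(k₂·C_M^2) = (k₁/k₂)·C_M^-0.5·C_G^0.5.
= (2.30×7.190^1.5×5.110^0.5) / (1.18×7.190^2) = 100.2/61.00 = 1.64.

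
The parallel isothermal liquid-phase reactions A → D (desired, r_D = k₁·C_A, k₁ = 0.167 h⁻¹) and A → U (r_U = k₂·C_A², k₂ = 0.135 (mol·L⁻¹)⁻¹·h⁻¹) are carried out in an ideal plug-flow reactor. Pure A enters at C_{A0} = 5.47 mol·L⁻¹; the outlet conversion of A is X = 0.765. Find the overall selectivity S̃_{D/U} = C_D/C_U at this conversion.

C_A = C_{A0}(1−X) = 1.285 mol·L⁻¹.
Along a PFR/batch, dC_D/dC_A = −r_D/(r_D+r_U) = −k₁/(k₁+k₂·C_A).
Integrating from C_{A0} to C_A: C_D = (0.167/0.135)·ln[(0.167+0.135·5.47)/(0.167+0.135·1.29)] = 1.237·ln(0.9055/0.3405) = 1.210 mol·L⁻¹.
C_U = (C_{A0}−C_A)−C_D = 2.975 mol·L⁻¹; S̃_{D/U} = 1.210/2.975 = 0.407.

0.407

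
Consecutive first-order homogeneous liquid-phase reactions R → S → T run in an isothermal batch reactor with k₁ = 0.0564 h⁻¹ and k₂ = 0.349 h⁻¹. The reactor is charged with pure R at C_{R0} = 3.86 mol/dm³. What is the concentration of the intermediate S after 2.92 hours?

0.363 mol/dm³

Solving the coupled first-order balances gives C_S(t) = [k₁/(k₂−k₁)]·C_{R0}·(e^(−k₁t) − e^(−k₂t)).
e^(−k₁t) = e^(−0.0564×2.92) = e^(−0.1647) = 0.8482; e^(−k₂t) = e^(−1.019) = 0.3609.
C_S = 0.0564×3.86/(0.349−0.0564) × (0.8482−0.3609) = 0.7440×0.4872 = 0.3625 mol/dm³.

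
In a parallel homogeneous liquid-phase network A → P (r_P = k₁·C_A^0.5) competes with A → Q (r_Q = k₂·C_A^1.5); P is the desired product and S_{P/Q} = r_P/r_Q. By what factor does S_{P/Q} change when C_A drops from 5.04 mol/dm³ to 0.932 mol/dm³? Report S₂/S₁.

5.41

S_{P/Q} = (k₁/k₂)·C_A⁻¹, so S₂/S₁ = (C_{A,2}/C_{A,1})⁻¹.
= 5.04/0.932 = 5.41.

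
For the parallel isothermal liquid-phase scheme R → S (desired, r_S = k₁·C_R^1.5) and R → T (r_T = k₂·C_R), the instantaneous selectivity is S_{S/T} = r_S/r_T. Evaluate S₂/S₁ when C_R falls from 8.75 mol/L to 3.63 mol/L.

S_{S/T} = (k₁/k₂)·C_R^0.5, so S₂/S₁ = (C_{R,2}/C_{R,1})^0.5.
= (3.63/8.75)^0.5 = (0.4149)^0.5 = 0.644.

0.644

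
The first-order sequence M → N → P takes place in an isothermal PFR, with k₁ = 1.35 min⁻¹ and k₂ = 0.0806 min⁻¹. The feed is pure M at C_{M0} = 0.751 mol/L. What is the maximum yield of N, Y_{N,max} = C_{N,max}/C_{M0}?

Evaluating C_N at τ_opt = ln(k₂/k₁)/(k₂−k₁) gives C_{N,max}/C_{M0} = (k₁/k₂)^[k₂/(k₂−k₁)].
= (1.35/0.0806)^(0.0806/(0.0806−1.35)) = (16.75)^(-0.06349) = 0.8361.

0.836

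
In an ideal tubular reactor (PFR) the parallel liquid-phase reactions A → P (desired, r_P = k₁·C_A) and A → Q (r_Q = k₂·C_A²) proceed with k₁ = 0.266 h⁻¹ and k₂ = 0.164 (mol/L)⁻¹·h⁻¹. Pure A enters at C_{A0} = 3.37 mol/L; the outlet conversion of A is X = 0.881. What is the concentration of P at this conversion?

C_A = C_{A0}(1−X) = 0.4010 mol/L.
Along a PFR/batch, dC_P/dC_A = −r_P/(r_P+r_Q) = −k₁/(k₁+k₂·C_A).
Integrating from C_{A0} to C_A: C_P = (0.266/0.164)·ln[(0.266+0.164·3.37)/(0.266+0.164·0.401)] = 1.622·ln(0.8187/0.3318) = 1.465 mol/L.

1.47 mol/L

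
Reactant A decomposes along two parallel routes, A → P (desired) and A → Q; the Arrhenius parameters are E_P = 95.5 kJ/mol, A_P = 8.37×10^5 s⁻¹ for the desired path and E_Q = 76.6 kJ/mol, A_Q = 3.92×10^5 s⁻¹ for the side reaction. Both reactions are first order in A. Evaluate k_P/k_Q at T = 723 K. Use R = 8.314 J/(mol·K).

k_P/k_Q = (A_P/A_Q)·exp[−(E_P−E_Q)/(RT)] = (A_P/A_Q)·exp[(E_Q−E_P)/(RT)].
(E_Q−E_P)/(RT) = (76.6−95.5)×10³/(8.314×723) = -18900/6011 = -3.144.
k_P/k_Q = (8.37×10^5/3.92×10^5)·exp(-3.144) = 2.135 × 0.04310 = 0.0920.
Since E_P > E_Q, raising the temperature improves selectivity toward P.

0.0920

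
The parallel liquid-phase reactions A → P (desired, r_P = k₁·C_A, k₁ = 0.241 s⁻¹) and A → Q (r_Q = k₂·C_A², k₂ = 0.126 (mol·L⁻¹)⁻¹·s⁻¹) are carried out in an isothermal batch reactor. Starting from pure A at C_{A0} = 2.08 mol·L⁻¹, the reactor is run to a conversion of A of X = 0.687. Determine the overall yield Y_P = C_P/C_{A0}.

0.407

C_A = C_{A0}(1−X) = 0.6510 mol·L⁻¹.
Along a PFR/batch, dC_P/dC_A = −r_P/(r_P+r_Q) = −k₁/(k₁+k₂·C_A).
Integrating from C_{A0} to C_A: C_P = (0.241/0.126)·ln[(0.241+0.126·2.08)/(0.241+0.126·0.651)] = 1.913·ln(0.5031/0.3230) = 0.8473 mol·L⁻¹.
Y_P = C_P/C_{A0} = 0.8473/2.08 = 0.407.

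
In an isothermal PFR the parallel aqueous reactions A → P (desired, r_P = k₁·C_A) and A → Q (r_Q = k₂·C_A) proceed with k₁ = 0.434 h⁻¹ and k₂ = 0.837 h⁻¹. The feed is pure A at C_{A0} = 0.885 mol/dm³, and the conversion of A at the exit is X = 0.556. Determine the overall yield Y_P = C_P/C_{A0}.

0.190

C_A = C_{A0}(1−X) = 0.3929 mol/dm³.
Both paths are first order in A, so the instantaneous fraction to P is constant: dC_P/d(−C_A) = k₁/(k₁+k₂) = 0.3415.
C_P = 0.3415·(C_{A0}−C_A) = 0.3415×0.4921 = 0.168 mol/dm³.
Y_P = C_P/C_{A0} = 0.1680/0.885 = 0.190.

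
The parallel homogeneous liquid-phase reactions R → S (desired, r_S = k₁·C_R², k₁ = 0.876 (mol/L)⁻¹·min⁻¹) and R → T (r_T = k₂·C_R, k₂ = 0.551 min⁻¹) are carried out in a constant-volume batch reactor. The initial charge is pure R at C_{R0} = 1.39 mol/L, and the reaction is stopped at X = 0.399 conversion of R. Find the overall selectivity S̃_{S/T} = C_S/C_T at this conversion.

1.75

C_R = C_{R0}(1−X) = 0.8354 mol/L.
Along a PFR/batch, dC_T/dC_R = −r_T/(r_S+r_T) = −k₂/(k₂+k₁·C_R).
Integrating from C_{R0} to C_R: C_T = (0.551/0.876)·ln[(0.551+0.876·1.39)/(0.551+0.876·0.835)] = 0.6290·ln(1.769/1.283) = 0.2020 mol/L.
Then C_S = (C_{R0}−C_R) − C_T = 0.5546 − 0.2020 = 0.3526 mol/L.
S̃_{S/T} = C_S/C_T = 0.3526/0.2020 = 1.75.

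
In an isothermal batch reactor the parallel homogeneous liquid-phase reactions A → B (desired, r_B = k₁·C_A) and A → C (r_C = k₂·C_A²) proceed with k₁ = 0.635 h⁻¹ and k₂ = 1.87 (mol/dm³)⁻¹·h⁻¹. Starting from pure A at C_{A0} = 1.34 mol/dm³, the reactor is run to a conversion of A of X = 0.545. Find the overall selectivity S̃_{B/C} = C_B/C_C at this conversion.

0.361

C_A = C_{A0}(1−X) = 0.6097 mol/dm³.
Along a PFR/batch, dC_B/dC_A = −r_B/(r_B+r_C) = −k₁/(k₁+k₂·C_A).
Integrating from C_{A0} to C_A: C_B = (0.635/1.87)·ln[(0.635+1.87·1.34)/(0.635+1.87·0.610)] = 0.3396·ln(3.141/1.775) = 0.1938 mol/dm³.
C_C = (C_{A0}−C_A)−C_B = 0.5365 mol/dm³; S̃_{B/C} = 0.1938/0.5365 = 0.361.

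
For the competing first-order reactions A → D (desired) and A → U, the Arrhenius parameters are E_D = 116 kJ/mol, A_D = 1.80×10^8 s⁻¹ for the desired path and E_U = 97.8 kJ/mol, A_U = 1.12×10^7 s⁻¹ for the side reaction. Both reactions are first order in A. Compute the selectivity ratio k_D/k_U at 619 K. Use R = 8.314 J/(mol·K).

0.468

With equal orders, S_{D/U} = k_D/k_U = (A_D/A_U)·exp[(E_U−E_D)/(RT)].
(E_U−E_D)/(RT) = (97.8−116)×10³/(8.314×619) = -18200/5146 = -3.536.
k_D/k_U = (1.80×10^8/1.12×10^7)·exp(-3.536) = 16.07 × 0.02912 = 0.468.
Since E_D > E_U, raising the temperature improves selectivity toward D.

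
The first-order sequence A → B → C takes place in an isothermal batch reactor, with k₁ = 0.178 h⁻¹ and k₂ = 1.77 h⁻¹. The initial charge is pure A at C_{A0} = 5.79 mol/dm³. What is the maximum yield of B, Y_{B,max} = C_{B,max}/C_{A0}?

Evaluating C_B at t_opt = ln(k₂/k₁)/(k₂−k₁) gives C_{B,max}/C_{A0} = (k₁/k₂)^[k₂/(k₂−k₁)].
= (0.178/1.77)^(1.77/(1.77−0.178)) = (0.1006)^(1.112) = 0.07779.

0.0778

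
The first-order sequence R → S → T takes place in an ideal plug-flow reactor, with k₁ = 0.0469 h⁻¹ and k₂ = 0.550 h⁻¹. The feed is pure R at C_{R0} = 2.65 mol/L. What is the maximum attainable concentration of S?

Evaluating C_S at τ_opt = ln(k₂/k₁)/(k₂−k₁) gives C_{S,max}/C_{R0} = (k₁/k₂)^[k₂/(k₂−k₁)].
= (0.0469/0.550)^(0.550/(0.550−0.0469)) = (0.08527)^(1.093) = 0.06779.
C_{S,max} = 0.06779×2.65 = 0.180 mol/L.

0.180 mol/L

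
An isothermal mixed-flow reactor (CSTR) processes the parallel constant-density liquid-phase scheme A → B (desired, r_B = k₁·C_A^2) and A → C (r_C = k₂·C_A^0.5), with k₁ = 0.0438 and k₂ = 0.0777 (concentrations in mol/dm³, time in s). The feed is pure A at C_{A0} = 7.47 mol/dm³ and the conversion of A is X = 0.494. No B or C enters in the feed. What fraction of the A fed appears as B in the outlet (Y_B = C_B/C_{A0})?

Exit C_A = C_{A0}(1−X) = 7.47×0.506 = 3.780 mol/dm³.
In a CSTR the entire volume is at exit conditions, so r_B = 0.0438×3.780^2 = 0.6258 and r_C = 0.0777×3.780^0.5 = 0.1511.
Fraction of consumed A going to B: r_B/(r_B+r_C) = 0.8055.
C_B = 0.8055·C_{A0}·X = 0.8055×7.47×0.494 = 2.97 mol/dm³; Y_B = C_B/C_{A0} = 0.398.

0.398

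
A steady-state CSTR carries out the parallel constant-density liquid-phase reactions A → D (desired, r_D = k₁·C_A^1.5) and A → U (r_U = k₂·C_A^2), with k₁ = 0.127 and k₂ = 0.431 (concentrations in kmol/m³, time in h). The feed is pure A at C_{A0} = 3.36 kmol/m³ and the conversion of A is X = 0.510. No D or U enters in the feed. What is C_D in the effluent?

0.320 kmol/m³

Exit C_A = C_{A0}(1−X) = 3.36×0.490 = 1.646 kmol/m³.
A CSTR operates uniformly at the exit composition, giving r_D = 0.2683 and r_U = 1.168 (each k·C_A^n at C_A = 1.646).
Fraction of consumed A going to D: r_D/(r_D+r_U) = 0.1868.
C_D = 0.1868·C_{A0}·X = 0.1868×3.36×0.510 = 0.320 kmol/m³.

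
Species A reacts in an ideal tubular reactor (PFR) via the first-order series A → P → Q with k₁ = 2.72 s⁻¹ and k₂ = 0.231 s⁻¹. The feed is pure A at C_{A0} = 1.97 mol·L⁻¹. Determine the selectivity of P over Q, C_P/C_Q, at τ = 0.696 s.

For first-order series with pure A initially, C_P(τ) = k₁C_{A0}/(k₂−k₁)·(e^(−k₁τ) − e^(−k₂τ)).
e^(−k₁τ) = e^(−2.72×0.696) = e^(−1.893) = 0.1506; e^(−k₂τ) = e^(−0.1608) = 0.8515.
C_P = 2.72×1.97/(0.231−2.72) × (0.1506−0.8515) = (-2.153)×(-0.7009) = 1.509 mol·L⁻¹.
C_A = C_{A0}e^(−k₁τ) = 0.2967 mol·L⁻¹, so C_Q = C_{A0}−C_A−C_P = 0.1644 mol·L⁻¹; C_P/C_Q = 9.18.

9.18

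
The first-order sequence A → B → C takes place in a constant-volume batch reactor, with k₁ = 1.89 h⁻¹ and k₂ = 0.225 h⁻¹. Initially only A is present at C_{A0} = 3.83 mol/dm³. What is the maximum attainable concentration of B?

2.87 mol/dm³

For a first-order series the maximum intermediate yield is C_{B,max}/C_{A0} = (k₁/k₂)^[k₂/(k₂−k₁)].
= (1.89/0.225)^(0.225/(0.225−1.89)) = (8.400)^(-0.1351) = 0.7501.
C_{B,max} = 0.7501×3.83 = 2.87 mol/dm³.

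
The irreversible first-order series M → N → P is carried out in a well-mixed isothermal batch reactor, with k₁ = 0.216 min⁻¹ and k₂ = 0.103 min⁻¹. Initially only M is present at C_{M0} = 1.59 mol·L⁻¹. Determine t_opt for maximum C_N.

For first-order series the maximum of C_N occurs at t_opt = ln(k₂/k₁)/(k₂−k₁).
= ln(0.103/0.216)/(0.103−0.216) = ln(0.4769)/-0.1130 = -0.7405/-0.1130 = 6.55 min.

6.55 min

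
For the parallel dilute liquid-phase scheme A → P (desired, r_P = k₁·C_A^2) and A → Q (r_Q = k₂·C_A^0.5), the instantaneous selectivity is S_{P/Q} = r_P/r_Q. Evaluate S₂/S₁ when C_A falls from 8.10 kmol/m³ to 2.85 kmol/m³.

0.209

S_{P/Q} = (k₁/k₂)·C_A^1.5, so S₂/S₁ = (C_{A,2}/C_{A,1})^1.5.
= (2.85/8.10)^1.5 = (0.3519)^1.5 = 0.209.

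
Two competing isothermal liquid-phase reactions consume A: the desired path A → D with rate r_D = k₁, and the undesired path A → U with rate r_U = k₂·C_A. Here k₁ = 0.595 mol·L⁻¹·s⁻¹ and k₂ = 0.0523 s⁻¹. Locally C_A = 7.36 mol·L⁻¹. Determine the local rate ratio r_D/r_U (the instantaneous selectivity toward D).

1.55

S_{D/U} = r_D/r_U = (k₁)/(k₂·C_A) = (k₁/k₂)·C_A⁻¹.
= (0.595) / (0.0523×7.360) = 0.5950/0.3849 = 1.55.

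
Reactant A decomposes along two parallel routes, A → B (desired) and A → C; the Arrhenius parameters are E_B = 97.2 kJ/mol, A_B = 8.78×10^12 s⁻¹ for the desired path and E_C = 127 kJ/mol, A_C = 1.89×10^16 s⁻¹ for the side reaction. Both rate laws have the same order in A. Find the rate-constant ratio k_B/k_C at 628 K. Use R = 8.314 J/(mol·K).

0.140

k_B/k_C = (A_B/A_C)·exp[−(E_B−E_C)/(RT)] = (A_B/A_C)·exp[(E_C−E_B)/(RT)].
(E_C−E_B)/(RT) = (127−97.2)×10³/(8.314×628) = 29800/5221 = 5.708.
k_B/k_C = (8.78×10^12/1.89×10^16)·exp(5.708) = 4.646×10^-4 × 301.1 = 0.140.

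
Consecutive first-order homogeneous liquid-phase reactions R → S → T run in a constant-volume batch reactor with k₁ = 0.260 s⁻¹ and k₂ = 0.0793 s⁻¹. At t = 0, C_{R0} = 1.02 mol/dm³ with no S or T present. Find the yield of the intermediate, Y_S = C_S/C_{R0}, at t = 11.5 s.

For first-order series with pure R initially, C_S(t) = k₁C_{R0}/(k₂−k₁)·(e^(−k₁t) − e^(−k₂t)).
e^(−k₁t) = e^(−0.260×11.5) = e^(−2.990) = 0.05029; e^(−k₂t) = e^(−0.9119) = 0.4017.
C_S = 0.260×1.02/(0.0793−0.260) × (0.05029−0.4017) = (-1.468)×(-0.3515) = 0.5158 mol/dm³.
Y_S = C_S/C_{R0} = 0.5158/1.02 = 0.506.

0.506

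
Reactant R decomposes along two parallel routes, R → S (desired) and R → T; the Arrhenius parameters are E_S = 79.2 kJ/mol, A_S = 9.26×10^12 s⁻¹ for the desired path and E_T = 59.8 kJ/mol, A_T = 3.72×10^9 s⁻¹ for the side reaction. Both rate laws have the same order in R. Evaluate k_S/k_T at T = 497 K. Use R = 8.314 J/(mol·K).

Since both paths have the same order in R, the concentration cancels and S_{S/T} = k_S/k_T = (A_S/A_T)·exp[(E_T−E_S)/(RT)].
(E_T−E_S)/(RT) = (59.8−79.2)×10³/(8.314×497) = -19400/4132 = -4.695.
k_S/k_T = (9.26×10^12/3.72×10^9)·exp(-4.695) = 2489 × 0.009141 = 22.8.

22.8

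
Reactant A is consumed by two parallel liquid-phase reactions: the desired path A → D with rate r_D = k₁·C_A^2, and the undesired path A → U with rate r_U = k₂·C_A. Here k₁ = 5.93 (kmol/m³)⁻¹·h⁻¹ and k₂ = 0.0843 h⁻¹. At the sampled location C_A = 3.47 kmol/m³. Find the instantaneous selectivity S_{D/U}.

244

S_{D/U} = r_D/r_U = (k₁·C_A^2)/(k₂·C_A) = (k₁/k₂)·C_A.
= (5.93×3.470^2) / (0.0843×3.470) = 71.40/0.2925 = 244.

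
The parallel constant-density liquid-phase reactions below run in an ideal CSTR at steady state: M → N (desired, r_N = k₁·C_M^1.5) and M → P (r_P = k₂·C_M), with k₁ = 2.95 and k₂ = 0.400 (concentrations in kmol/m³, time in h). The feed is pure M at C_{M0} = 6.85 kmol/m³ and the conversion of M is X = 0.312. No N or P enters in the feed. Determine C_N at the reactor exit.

Exit C_M = C_{M0}(1−X) = 6.85×0.688 = 4.713 kmol/m³.
A CSTR operates uniformly at the exit composition, giving r_N = 30.18 and r_P = 1.885 (each k·C_M^n at C_M = 4.713).
Fraction of consumed M going to N: r_N/(r_N+r_P) = 0.9412.
C_N = 0.9412·C_{M0}·X = 0.9412×6.85×0.312 = 2.01 kmol/m³.

2.01 kmol/m³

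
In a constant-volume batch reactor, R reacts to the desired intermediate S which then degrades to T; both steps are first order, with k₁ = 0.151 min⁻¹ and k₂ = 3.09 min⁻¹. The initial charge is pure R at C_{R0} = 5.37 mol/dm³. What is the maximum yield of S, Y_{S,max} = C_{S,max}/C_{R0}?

0.0418

For a first-order series the maximum intermediate yield is C_{S,max}/C_{R0} = (k₁/k₂)^[k₂/(k₂−k₁)].
= (0.151/3.09)^(3.09/(3.09−0.151)) = (0.04887)^(1.051) = 0.04185.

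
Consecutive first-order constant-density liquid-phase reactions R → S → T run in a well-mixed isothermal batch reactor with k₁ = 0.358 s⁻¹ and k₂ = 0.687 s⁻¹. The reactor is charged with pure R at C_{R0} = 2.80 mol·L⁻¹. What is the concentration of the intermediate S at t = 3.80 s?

Solving the coupled first-order balances gives C_S(t) = [k₁/(k₂−k₁)]·C_{R0}·(e^(−k₁t) − e^(−k₂t)).
e^(−k₁t) = e^(−0.358×3.80) = e^(−1.360) = 0.2566; e^(−k₂t) = e^(−2.611) = 0.07349.
C_S = 0.358×2.80/(0.687−0.358) × (0.2566−0.07349) = 3.047×0.1831 = 0.5578 mol·L⁻¹.

0.558 mol·L⁻¹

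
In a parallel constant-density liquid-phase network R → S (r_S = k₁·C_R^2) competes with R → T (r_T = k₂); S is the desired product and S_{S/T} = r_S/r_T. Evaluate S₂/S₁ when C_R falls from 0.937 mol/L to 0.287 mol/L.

0.0938

S_{S/T} = (k₁/k₂)·C_R^2, so S₂/S₁ = (C_{R,2}/C_{R,1})^2.
= (0.287/0.937)^2 = (0.3063)^2 = 0.0938.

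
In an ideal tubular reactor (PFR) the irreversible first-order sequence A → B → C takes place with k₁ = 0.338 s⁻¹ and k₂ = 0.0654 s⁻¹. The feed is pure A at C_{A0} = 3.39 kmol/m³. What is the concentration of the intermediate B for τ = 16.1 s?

1.45 kmol/m³

Solving the coupled first-order balances gives C_B(τ) = [k₁/(k₂−k₁)]·C_{A0}·(e^(−k₁τ) − e^(−k₂τ)).
e^(−k₁τ) = e^(−0.338×16.1) = e^(−5.442) = 0.004332; e^(−k₂τ) = e^(−1.053) = 0.3489.
C_B = 0.338×3.39/(0.0654−0.338) × (0.004332−0.3489) = (-4.203)×(-0.3446) = 1.448 kmol/m³.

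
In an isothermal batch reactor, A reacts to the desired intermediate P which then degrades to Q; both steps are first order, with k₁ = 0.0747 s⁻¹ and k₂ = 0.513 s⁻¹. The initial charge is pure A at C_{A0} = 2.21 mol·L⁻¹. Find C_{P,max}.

At the optimum, C_{P,max}/C_{A0} = (k₁/k₂)^[k₂/(k₂−k₁)].
= (0.0747/0.513)^(0.513/(0.513−0.0747)) = (0.1456)^(1.170) = 0.1049.
C_{P,max} = 0.1049×2.21 = 0.232 mol·L⁻¹.

0.232 mol·L⁻¹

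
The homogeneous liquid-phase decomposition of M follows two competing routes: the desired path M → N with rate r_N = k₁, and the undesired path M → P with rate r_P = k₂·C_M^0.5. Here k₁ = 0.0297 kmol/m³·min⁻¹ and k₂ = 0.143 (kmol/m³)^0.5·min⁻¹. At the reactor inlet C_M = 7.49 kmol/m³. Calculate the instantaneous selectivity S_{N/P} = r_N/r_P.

S_{N/P} = r_N/r_P = (k₁)/(k₂·C_M^0.5) = (k₁/k₂)·C_M^-0.5.
= (0.0297) / (0.143×7.490^0.5) = 0.02970/0.3914 = 0.0759.
The undesired path is higher order in M, so low C_M (CSTR or dilute feed) favours N.

0.0759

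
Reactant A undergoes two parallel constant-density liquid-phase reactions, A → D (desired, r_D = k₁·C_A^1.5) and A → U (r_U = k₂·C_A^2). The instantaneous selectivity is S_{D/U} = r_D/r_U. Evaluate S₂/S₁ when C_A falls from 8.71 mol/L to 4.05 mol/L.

1.47

S_{D/U} = (k₁/k₂)·C_A^-0.5, so S₂/S₁ = (C_{A,2}/C_{A,1})^-0.5.
= (4.05/8.71)^(-0.5) = (0.4650)^(-0.5) = 1.47.
Selectivity toward D rises as C_A falls — low-concentration operation is favoured.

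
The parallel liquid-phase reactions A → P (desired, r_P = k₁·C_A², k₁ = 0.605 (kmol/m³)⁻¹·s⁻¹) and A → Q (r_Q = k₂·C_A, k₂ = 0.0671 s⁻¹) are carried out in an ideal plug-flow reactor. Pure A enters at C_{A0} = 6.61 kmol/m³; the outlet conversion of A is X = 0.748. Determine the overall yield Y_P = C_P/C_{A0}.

0.726

C_A = C_{A0}(1−X) = 1.666 kmol/m³.
Along a PFR/batch, dC_Q/dC_A = −r_Q/(r_P+r_Q) = −k₂/(k₂+k₁·C_A).
Integrating from C_{A0} to C_A: C_Q = (0.0671/0.605)·ln[(0.0671+0.605·6.61)/(0.0671+0.605·1.67)] = 0.1109·ln(4.066/1.075) = 0.1476 kmol/m³.
Then C_P = (C_{A0}−C_A) − C_Q = 4.944 − 0.1476 = 4.797 kmol/m³.
Y_P = C_P/C_{A0} = 4.797/6.61 = 0.726.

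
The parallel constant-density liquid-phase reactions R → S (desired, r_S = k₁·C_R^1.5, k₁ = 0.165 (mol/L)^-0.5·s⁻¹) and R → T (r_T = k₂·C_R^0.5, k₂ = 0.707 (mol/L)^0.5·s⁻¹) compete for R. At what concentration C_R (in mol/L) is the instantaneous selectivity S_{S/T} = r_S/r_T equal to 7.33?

S_{S/T} = (k₁/k₂)·C_R ⇒ C_R = S·k₂/k₁.
= 7.33×0.707/0.165 = 31.4 mol/L.

31.4 mol/L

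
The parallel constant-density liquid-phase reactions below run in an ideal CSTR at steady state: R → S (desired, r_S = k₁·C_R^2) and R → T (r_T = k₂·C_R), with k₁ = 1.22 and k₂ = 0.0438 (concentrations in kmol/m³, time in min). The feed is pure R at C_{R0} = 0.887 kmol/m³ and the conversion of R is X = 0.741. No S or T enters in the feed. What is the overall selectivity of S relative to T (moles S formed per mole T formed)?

6.40

Exit C_R = C_{R0}(1−X) = 0.887×0.259 = 0.2297 kmol/m³.
Rates in a CSTR are evaluated at the outlet concentration: r_S = 1.22×0.2297^2 = 0.06439, r_T = 0.0438×0.2297 = 0.01006.
Overall selectivity = C_S/C_T = r_Sτ/(r_Tτ) = r_S/r_T = 6.40.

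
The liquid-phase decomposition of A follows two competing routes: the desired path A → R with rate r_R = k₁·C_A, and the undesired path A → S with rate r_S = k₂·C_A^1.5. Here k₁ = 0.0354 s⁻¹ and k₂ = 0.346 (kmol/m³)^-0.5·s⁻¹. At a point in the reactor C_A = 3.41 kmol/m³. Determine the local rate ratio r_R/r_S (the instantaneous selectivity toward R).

S_{R/S} = r_R/r_S = (k₁·C_A)/(k₂·C_A^1.5) = (k₁/k₂)·C_A^-0.5.
= (0.0354×3.410) / (0.346×3.410^1.5) = 0.1207/2.179 = 0.0554.
The undesired path is higher order in A, so low C_A (CSTR or dilute feed) favours R.

0.0554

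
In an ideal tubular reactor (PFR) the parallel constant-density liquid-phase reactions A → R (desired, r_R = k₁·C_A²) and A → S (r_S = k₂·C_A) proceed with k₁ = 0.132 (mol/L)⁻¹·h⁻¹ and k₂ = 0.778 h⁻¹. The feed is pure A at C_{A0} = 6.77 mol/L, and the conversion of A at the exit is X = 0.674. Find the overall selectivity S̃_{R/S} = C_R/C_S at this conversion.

C_A = C_{A0}(1−X) = 2.207 mol/L.
Along a PFR/batch, dC_S/dC_A = −r_S/(r_R+r_S) = −k₂/(k₂+k₁·C_A).
Integrating from C_{A0} to C_A: C_S = (0.778/0.132)·ln[(0.778+0.132·6.77)/(0.778+0.132·2.21)] = 5.894·ln(1.672/1.069) = 2.633 mol/L.
Then C_R = (C_{A0}−C_A) − C_S = 4.563 − 2.633 = 1.930 mol/L.
S̃_{R/S} = C_R/C_S = 1.930/2.633 = 0.733.

0.733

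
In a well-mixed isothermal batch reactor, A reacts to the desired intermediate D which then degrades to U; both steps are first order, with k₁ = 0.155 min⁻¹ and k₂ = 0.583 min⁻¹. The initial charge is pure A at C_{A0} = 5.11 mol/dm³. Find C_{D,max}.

At the optimum, C_{D,max}/C_{A0} = (k₁/k₂)^[k₂/(k₂−k₁)].
= (0.155/0.583)^(0.583/(0.583−0.155)) = (0.2659)^(1.362) = 0.1646.
C_{D,max} = 0.1646×5.11 = 0.841 mol/dm³.

0.841 mol/dm³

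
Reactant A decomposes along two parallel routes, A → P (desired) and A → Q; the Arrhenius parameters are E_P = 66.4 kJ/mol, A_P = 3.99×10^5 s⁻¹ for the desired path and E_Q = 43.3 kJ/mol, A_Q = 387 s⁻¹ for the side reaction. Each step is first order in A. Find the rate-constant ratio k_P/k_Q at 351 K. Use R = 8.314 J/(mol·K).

0.376

Since both paths have the same order in A, the concentration cancels and S_{P/Q} = k_P/k_Q = (A_P/A_Q)·exp[(E_Q−E_P)/(RT)].
(E_Q−E_P)/(RT) = (43.3−66.4)×10³/(8.314×351) = -23100/2918 = -7.916.
k_P/k_Q = (3.99×10^5/387)·exp(-7.916) = 1031 × 3.649×10^-4 = 0.376.
Since E_P > E_Q, raising the temperature improves selectivity toward P.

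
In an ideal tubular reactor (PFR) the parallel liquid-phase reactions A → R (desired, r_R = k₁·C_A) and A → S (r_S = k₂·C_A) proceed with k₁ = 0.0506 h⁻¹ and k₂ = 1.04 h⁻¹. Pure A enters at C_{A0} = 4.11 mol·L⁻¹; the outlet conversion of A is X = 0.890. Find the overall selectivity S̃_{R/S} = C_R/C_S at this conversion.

C_A = C_{A0}(1−X) = 0.4521 mol·L⁻¹.
Both paths are first order in A, so the instantaneous fraction to R is constant: dC_R/d(−C_A) = k₁/(k₁+k₂) = 0.04640.
C_R = 0.04640·(C_{A0}−C_A) = 0.04640×3.658 = 0.170 mol·L⁻¹.
C_S = (C_{A0}−C_A)−C_R = 3.488 mol·L⁻¹; S̃_{R/S} = 0.1697/3.488 = 0.0487.

0.0487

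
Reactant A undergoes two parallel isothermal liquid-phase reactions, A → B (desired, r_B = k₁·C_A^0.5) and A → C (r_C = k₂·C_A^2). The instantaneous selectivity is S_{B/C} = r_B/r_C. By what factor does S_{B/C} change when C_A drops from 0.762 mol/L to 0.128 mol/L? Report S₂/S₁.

14.5

S_{B/C} = (k₁/k₂)·C_A^-1.5, so S₂/S₁ = (C_{A,2}/C_{A,1})^-1.5.
= (0.128/0.762)^(-1.5) = (0.1680)^(-1.5) = 14.5.
Selectivity toward B rises as C_A falls — low-concentration operation is favoured.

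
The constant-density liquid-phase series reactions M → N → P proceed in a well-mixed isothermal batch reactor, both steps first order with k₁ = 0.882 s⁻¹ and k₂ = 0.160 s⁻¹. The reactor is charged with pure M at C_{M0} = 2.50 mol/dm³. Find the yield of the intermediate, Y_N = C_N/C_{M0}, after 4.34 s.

For first-order series with pure M initially, C_N(t) = k₁C_{M0}/(k₂−k₁)·(e^(−k₁t) − e^(−k₂t)).
e^(−k₁t) = e^(−0.882×4.34) = e^(−3.828) = 0.02176; e^(−k₂t) = e^(−0.6944) = 0.4994.
C_N = 0.882×2.50/(0.160−0.882) × (0.02176−0.4994) = (-3.054)×(-0.4776) = 1.459 mol/dm³.
Y_N = C_N/C_{M0} = 1.459/2.50 = 0.583.

0.583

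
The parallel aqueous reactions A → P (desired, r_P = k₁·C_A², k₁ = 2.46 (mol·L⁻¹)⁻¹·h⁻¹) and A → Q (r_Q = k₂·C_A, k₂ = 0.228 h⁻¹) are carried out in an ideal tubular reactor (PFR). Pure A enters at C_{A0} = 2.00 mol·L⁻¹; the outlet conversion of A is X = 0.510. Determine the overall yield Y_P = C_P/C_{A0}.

C_A = C_{A0}(1−X) = 0.9800 mol·L⁻¹.
Along a PFR/batch, dC_Q/dC_A = −r_Q/(r_P+r_Q) = −k₂/(k₂+k₁·C_A).
Integrating from C_{A0} to C_A: C_Q = (0.228/2.46)·ln[(0.228+2.46·2.00)/(0.228+2.46·0.980)] = 0.09268·ln(5.148/2.639) = 0.06194 mol·L⁻¹.
Then C_P = (C_{A0}−C_A) − C_Q = 1.020 − 0.06194 = 0.9581 mol·L⁻¹.
Y_P = C_P/C_{A0} = 0.9581/2.00 = 0.479.

0.479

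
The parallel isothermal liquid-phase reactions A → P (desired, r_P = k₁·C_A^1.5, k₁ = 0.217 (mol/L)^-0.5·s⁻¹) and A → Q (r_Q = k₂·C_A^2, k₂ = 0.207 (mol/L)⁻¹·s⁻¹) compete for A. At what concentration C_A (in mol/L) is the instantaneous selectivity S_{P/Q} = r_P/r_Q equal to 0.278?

S_{P/Q} = (k₁/k₂)·C_A^-0.5 ⇒ C_A = (S·k₂/k₁)^(-2).
= (0.278×0.207/0.217)^(-2) = (0.2652)^(-2) = 14.2 mol/L.

14.2 mol/L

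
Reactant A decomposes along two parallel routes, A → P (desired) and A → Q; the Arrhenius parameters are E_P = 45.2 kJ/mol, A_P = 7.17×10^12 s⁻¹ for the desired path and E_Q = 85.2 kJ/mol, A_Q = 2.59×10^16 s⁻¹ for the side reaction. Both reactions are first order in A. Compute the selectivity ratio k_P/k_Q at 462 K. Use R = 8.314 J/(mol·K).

With equal orders, S_{P/Q} = k_P/k_Q = (A_P/A_Q)·exp[(E_Q−E_P)/(RT)].
(E_Q−E_P)/(RT) = (85.2−45.2)×10³/(8.314×462) = 40000/3841 = 10.41.
k_P/k_Q = (7.17×10^12/2.59×10^16)·exp(10.41) = 2.768×10^-4 × 33315 = 9.22.

9.22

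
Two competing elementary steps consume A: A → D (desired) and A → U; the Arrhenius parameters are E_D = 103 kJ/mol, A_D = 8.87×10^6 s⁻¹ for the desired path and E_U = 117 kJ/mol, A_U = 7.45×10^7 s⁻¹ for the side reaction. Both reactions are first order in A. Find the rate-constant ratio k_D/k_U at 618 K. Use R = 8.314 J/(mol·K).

Since both paths have the same order in A, the concentration cancels and S_{D/U} = k_D/k_U = (A_D/A_U)·exp[(E_U−E_D)/(RT)].
(E_U−E_D)/(RT) = (117−103)×10³/(8.314×618) = 14000/5138 = 2.725.
k_D/k_U = (8.87×10^6/7.45×10^7)·exp(2.725) = 0.1191 × 15.25 = 1.82.
Since E_D < E_U, lowering the temperature improves selectivity toward D.

1.82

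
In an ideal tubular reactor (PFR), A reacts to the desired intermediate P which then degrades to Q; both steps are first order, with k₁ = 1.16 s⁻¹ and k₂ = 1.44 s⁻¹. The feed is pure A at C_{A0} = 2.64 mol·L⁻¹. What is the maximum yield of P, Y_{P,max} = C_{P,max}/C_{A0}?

0.329

For a first-order series the maximum intermediate yield is C_{P,max}/C_{A0} = (k₁/k₂)^[k₂/(k₂−k₁)].
= (1.16/1.44)^(1.44/(1.44−1.16)) = (0.8056)^(5.143) = 0.3289.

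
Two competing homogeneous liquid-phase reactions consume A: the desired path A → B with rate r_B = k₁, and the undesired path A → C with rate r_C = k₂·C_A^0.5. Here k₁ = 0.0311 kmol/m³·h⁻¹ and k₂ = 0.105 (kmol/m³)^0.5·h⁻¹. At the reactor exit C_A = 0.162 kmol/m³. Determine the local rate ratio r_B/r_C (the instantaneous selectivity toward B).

0.736

S_{B/C} = r_B/r_C = (k₁)/(k₂·C_A^0.5) = (k₁/k₂)·C_A^-0.5.
= (0.0311) / (0.105×0.1620^0.5) = 0.03110/0.04226 = 0.736.
The undesired path is higher order in A, so low C_A (CSTR or dilute feed) favours B.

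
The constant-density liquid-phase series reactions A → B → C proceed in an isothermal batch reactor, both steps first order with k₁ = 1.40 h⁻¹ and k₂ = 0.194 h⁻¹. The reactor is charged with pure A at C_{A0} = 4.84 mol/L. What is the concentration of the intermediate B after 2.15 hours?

3.43 mol/L

For first-order series with pure A initially, C_B(t) = k₁C_{A0}/(k₂−k₁)·(e^(−k₁t) − e^(−k₂t)).
e^(−k₁t) = e^(−1.40×2.15) = e^(−3.010) = 0.04929; e^(−k₂t) = e^(−0.4171) = 0.6590.
C_B = 1.40×4.84/(0.194−1.40) × (0.04929−0.6590) = (-5.619)×(-0.6097) = 3.425 mol/L.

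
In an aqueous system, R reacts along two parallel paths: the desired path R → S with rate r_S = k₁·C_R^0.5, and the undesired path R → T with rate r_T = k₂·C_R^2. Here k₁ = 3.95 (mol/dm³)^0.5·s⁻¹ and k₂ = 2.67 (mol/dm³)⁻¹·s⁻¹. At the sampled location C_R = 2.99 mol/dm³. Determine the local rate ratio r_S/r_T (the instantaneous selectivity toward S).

0.286

S_{S/T} = r_S/r_T = (k₁·C_R^0.5)/(k₂·C_R^2) = (k₁/k₂)·C_R^-1.5.
= (3.95×2.990^0.5) / (2.67×2.990^2) = 6.830/23.87 = 0.286.
The undesired path is higher order in R, so low C_R (CSTR or dilute feed) favours S.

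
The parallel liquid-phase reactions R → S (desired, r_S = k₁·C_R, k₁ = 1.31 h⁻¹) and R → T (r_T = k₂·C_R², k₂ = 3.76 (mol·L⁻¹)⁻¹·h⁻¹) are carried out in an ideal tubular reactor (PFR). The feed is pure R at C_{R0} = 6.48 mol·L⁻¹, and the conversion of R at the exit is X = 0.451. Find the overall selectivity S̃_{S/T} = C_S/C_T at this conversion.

0.0713

C_R = C_{R0}(1−X) = 3.558 mol·L⁻¹.
Along a PFR/batch, dC_S/dC_R = −r_S/(r_S+r_T) = −k₁/(k₁+k₂·C_R).
Integrating from C_{R0} to C_R: C_S = (1.31/3.76)·ln[(1.31+3.76·6.48)/(1.31+3.76·3.56)] = 0.3484·ln(25.67/14.69) = 0.1946 mol·L⁻¹.
C_T = (C_{R0}−C_R)−C_S = 2.728 mol·L⁻¹; S̃_{S/T} = 0.1946/2.728 = 0.0713.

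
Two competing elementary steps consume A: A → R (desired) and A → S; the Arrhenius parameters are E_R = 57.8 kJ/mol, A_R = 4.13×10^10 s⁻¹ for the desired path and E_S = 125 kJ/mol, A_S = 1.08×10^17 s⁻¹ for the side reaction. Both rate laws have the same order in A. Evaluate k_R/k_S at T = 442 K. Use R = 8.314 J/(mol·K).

Since both paths have the same order in A, the concentration cancels and S_{R/S} = k_R/k_S = (A_R/A_S)·exp[(E_S−E_R)/(RT)].
(E_S−E_R)/(RT) = (125−57.8)×10³/(8.314×442) = 67200/3675 = 18.29.
k_R/k_S = (4.13×10^10/1.08×10^17)·exp(18.29) = 3.824×10^-7 × 8.747×10^7 = 33.4.
Since E_R < E_S, lowering the temperature improves selectivity toward R.

33.4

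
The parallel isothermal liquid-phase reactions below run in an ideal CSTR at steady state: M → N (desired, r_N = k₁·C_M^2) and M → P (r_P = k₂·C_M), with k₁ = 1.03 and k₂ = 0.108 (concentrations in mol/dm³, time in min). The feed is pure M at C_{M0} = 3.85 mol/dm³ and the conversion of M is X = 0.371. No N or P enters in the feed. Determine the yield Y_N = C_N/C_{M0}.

0.356

Exit C_M = C_{M0}(1−X) = 3.85×0.629 = 2.422 mol/dm³.
A CSTR operates uniformly at the exit composition, giving r_N = 6.040 and r_P = 0.2615 (each k·C_M^n at C_M = 2.422).
Fraction of consumed M going to N: r_N/(r_N+r_P) = 0.9585.
C_N = 0.9585·C_{M0}·X = 0.9585×3.85×0.371 = 1.37 mol/dm³; Y_N = C_N/C_{M0} = 0.356.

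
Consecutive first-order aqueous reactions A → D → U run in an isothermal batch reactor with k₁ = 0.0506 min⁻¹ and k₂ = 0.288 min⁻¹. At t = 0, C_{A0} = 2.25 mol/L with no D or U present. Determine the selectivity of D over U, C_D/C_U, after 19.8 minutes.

0.140

The intermediate concentration in a first-order A→B→C sequence is C_D = k₁C_{A0}(e^(−k₁t) − e^(−k₂t))/(k₂−k₁).
e^(−k₁t) = e^(−0.0506×19.8) = e^(−1.002) = 0.3672; e^(−k₂t) = e^(−5.702) = 0.003338.
C_D = 0.0506×2.25/(0.288−0.0506) × (0.3672−0.003338) = 0.4796×0.3639 = 0.1745 mol/L.
C_A = C_{A0}e^(−k₁t) = 0.8262 mol/L, so C_U = C_{A0}−C_A−C_D = 1.249 mol/L; C_D/C_U = 0.140.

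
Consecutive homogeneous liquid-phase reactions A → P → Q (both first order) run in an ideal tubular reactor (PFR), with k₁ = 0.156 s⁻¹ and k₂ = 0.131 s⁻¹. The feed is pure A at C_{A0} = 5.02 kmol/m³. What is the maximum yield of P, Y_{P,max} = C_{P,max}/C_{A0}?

Evaluating C_P at τ_opt = ln(k₂/k₁)/(k₂−k₁) gives C_{P,max}/C_{A0} = (k₁/k₂)^[k₂/(k₂−k₁)].
= (0.156/0.131)^(0.131/(0.131−0.156)) = (1.191)^(-5.240) = 0.4004.

0.400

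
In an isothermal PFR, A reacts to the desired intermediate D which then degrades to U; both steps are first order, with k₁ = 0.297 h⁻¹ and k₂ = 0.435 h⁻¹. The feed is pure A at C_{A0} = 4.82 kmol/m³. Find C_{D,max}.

For a first-order series the maximum intermediate yield is C_{D,max}/C_{A0} = (k₁/k₂)^[k₂/(k₂−k₁)].
= (0.297/0.435)^(0.435/(0.435−0.297)) = (0.6828)^(3.152) = 0.3003.
C_{D,max} = 0.3003×4.82 = 1.45 kmol/m³.

1.45 kmol/m³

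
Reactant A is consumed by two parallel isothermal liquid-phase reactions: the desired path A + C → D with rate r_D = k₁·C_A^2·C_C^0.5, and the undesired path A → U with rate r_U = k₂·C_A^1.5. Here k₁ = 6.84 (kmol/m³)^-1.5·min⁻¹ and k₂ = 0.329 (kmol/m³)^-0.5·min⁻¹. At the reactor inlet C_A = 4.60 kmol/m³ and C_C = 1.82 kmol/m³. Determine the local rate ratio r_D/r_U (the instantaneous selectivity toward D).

60.2

S_{D/U} = r_D/r_U = (k₁·C_A^2·C_C^0.5)/(k₂·C_A^1.5) = (k₁/k₂)·C_A^0.5·C_C^0.5.
= (6.84×4.600^2×1.820^0.5) / (0.329×4.600^1.5) = 195.3/3.246 = 60.2.
Since the desired path is higher order in A, keeping C_A high (PFR or concentrated feed) favours D.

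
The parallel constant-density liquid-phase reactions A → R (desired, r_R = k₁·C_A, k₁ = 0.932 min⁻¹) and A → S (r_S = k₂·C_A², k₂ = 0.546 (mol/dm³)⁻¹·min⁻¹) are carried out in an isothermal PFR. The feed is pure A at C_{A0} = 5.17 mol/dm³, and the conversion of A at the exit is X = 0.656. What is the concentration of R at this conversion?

C_A = C_{A0}(1−X) = 1.778 mol/dm³.
Along a PFR/batch, dC_R/dC_A = −r_R/(r_R+r_S) = −k₁/(k₁+k₂·C_A).
Integrating from C_{A0} to C_A: C_R = (0.932/0.546)·ln[(0.932+0.546·5.17)/(0.932+0.546·1.78)] = 1.707·ln(3.755/1.903) = 1.160 mol/dm³.

1.16 mol/dm³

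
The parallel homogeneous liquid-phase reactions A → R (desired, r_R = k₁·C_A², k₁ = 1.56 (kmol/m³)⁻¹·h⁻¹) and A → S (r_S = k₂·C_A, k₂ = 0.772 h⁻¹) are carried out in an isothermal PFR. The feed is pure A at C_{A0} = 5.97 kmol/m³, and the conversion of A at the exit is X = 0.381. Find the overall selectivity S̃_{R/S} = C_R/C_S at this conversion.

C_A = C_{A0}(1−X) = 3.695 kmol/m³.
Along a PFR/batch, dC_S/dC_A = −r_S/(r_R+r_S) = −k₂/(k₂+k₁·C_A).
Integrating from C_{A0} to C_A: C_S = (0.772/1.56)·ln[(0.772+1.56·5.97)/(0.772+1.56·3.70)] = 0.4949·ln(10.09/6.537) = 0.2146 kmol/m³.
Then C_R = (C_{A0}−C_A) − C_S = 2.275 − 0.2146 = 2.060 kmol/m³.
S̃_{R/S} = C_R/C_S = 2.060/0.2146 = 9.60.

9.60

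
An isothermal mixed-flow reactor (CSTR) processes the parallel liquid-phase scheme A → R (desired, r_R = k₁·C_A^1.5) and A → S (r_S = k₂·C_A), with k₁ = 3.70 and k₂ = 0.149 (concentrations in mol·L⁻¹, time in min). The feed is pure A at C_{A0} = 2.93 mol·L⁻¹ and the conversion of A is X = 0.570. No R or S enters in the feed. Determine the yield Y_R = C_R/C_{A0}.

Exit C_A = C_{A0}(1−X) = 2.93×0.430 = 1.260 mol·L⁻¹.
Rates in a CSTR are evaluated at the outlet concentration: r_R = 3.70×1.260^1.5 = 5.232, r_S = 0.149×1.260 = 0.1877.
Fraction of consumed A going to R: r_R/(r_R+r_S) = 0.9654.
C_R = 0.9654·C_{A0}·X = 0.9654×2.93×0.570 = 1.61 mol·L⁻¹; Y_R = C_R/C_{A0} = 0.550.

0.550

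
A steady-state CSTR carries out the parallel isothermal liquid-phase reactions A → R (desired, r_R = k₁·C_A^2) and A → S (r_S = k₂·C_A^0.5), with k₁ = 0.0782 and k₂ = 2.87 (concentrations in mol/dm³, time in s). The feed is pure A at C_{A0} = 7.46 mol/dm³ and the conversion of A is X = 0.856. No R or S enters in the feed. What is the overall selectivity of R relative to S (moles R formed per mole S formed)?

Exit C_A = C_{A0}(1−X) = 7.46×0.144 = 1.074 mol/dm³.
In a CSTR the entire volume is at exit conditions, so r_R = 0.0782×1.074^2 = 0.09024 and r_S = 2.87×1.074^0.5 = 2.975.
Overall selectivity = C_R/C_S = r_Rτ/(r_Sτ) = r_R/r_S = 0.0303.

0.0303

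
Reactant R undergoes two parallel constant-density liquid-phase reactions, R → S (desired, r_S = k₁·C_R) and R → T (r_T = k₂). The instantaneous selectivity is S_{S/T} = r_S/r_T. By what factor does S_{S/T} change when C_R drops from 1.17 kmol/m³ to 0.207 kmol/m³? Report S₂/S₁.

S_{S/T} = (k₁/k₂)·C_R, so S₂/S₁ = (C_{R,2}/C_{R,1}).
= 0.207/1.17 = 0.177.

0.177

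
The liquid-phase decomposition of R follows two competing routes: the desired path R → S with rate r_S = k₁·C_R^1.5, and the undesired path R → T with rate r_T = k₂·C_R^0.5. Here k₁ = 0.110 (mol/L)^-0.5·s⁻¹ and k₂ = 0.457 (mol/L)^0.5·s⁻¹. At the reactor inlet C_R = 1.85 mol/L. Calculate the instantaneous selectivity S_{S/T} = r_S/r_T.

S_{S/T} = r_S/r_T = (k₁·C_R^1.5)/(k₂·C_R^0.5) = (k₁/k₂)·C_R.
= (0.110×1.850^1.5) / (0.457×1.850^0.5) = 0.2768/0.6216 = 0.445.

0.445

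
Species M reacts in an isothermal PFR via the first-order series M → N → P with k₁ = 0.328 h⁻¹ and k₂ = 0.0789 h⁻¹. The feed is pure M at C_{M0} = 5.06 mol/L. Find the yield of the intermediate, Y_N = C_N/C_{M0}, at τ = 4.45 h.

0.621

For first-order series with pure M initially, C_N(τ) = k₁C_{M0}/(k₂−k₁)·(e^(−k₁τ) − e^(−k₂τ)).
e^(−k₁τ) = e^(−0.328×4.45) = e^(−1.460) = 0.2323; e^(−k₂τ) = e^(−0.3511) = 0.7039.
C_N = 0.328×5.06/(0.0789−0.328) × (0.2323−0.7039) = (-6.663)×(-0.4716) = 3.142 mol/L.
Y_N = C_N/C_{M0} = 3.142/5.06 = 0.621.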